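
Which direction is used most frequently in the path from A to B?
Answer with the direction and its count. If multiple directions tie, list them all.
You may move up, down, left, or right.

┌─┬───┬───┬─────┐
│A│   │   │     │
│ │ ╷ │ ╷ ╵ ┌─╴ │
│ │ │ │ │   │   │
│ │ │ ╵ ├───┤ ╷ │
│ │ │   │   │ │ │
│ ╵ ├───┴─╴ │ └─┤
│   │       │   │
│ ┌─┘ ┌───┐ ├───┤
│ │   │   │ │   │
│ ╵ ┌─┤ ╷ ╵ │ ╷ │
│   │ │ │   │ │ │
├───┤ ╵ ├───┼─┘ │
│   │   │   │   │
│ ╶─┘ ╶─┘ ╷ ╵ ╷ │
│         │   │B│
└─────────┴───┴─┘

Directions: down, down, down, down, down, right, up, right, up, right, right, right, down, down, left, up, left, down, down, left, down, right, right, up, right, down, right, up, right, down
Counts: {'down': 12, 'right': 10, 'up': 5, 'left': 3}
Most common: down (12 times)

Solution:

┌─┬───┬───┬─────┐
│A│   │   │     │
│ │ ╷ │ ╷ ╵ ┌─╴ │
│↓│ │ │ │   │   │
│ │ │ ╵ ├───┤ ╷ │
│↓│ │   │   │ │ │
│ ╵ ├───┴─╴ │ └─┤
│↓  │↱ → → ↓│   │
│ ┌─┘ ┌───┐ ├───┤
│↓│↱ ↑│↓ ↰│↓│   │
│ ╵ ┌─┤ ╷ ╵ │ ╷ │
│↳ ↑│ │↓│↑ ↲│ │ │
├───┤ ╵ ├───┼─┘ │
│   │↓ ↲│↱ ↓│↱ ↓│
│ ╶─┘ ╶─┘ ╷ ╵ ╷ │
│    ↳ → ↑│↳ ↑│B│
└─────────┴───┴─┘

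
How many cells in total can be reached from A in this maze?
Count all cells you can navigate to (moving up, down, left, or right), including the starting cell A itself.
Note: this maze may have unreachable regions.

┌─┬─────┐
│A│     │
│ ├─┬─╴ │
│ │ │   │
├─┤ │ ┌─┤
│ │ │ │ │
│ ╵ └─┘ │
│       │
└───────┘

Using BFS/flood-fill to find all reachable cells from A:
Maze size: 4 × 4 = 16 total cells
14 cell(s) are walled off and cannot be reached from A.
Reachable cells: 2

Reachable region (· marks reachable cells):

┌─┬─────┐
│A│     │
│ ├─┬─╴ │
│·│ │   │
├─┤ │ ┌─┤
│ │ │ │ │
│ ╵ └─┘ │
│       │
└───────┘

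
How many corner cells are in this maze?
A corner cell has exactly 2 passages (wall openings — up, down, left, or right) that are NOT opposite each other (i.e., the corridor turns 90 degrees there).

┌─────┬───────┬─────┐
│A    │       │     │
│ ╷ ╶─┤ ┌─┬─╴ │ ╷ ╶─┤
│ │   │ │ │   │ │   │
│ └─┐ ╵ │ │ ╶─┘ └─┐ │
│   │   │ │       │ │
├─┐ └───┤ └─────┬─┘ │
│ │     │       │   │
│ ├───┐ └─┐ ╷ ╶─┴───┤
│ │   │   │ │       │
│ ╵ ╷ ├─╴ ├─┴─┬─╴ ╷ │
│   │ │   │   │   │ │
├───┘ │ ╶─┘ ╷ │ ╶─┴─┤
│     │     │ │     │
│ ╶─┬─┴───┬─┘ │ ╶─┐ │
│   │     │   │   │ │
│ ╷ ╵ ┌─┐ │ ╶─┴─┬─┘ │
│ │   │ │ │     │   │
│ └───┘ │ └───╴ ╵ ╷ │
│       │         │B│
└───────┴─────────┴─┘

Counting corner cells (2 non-opposite passages):
Total corners: 53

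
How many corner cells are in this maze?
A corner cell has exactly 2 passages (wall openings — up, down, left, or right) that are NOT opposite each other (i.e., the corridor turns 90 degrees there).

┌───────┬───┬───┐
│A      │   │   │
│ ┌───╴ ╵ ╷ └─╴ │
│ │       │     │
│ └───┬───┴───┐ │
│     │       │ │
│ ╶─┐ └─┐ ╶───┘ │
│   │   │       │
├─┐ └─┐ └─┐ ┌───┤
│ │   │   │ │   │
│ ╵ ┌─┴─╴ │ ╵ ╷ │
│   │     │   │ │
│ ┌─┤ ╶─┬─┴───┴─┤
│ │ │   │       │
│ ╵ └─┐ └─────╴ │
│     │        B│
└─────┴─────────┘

Counting corner cells (2 non-opposite passages):
Total corners: 29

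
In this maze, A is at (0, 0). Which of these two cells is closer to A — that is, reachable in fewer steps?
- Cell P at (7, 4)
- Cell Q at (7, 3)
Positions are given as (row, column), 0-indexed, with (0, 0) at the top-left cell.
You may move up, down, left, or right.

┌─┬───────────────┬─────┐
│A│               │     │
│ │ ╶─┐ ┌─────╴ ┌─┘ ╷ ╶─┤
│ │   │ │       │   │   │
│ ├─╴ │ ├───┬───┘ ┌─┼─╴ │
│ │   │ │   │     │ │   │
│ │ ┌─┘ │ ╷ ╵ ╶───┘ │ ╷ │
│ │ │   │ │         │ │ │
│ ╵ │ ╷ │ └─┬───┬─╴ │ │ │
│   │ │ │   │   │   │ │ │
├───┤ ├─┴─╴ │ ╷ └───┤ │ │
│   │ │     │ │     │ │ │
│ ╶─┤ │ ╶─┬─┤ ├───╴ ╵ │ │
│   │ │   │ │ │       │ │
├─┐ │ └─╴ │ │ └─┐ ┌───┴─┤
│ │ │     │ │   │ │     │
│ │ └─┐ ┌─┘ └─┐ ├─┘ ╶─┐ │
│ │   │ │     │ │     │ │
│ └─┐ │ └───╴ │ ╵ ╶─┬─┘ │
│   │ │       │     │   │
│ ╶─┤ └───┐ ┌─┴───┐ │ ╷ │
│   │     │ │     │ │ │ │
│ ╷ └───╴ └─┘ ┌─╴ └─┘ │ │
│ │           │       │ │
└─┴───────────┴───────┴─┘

Shortest path A → P at (7, 4): 23 steps
Shortest path A → Q at (7, 3): 22 steps

Q is closer (22 steps vs 23 steps).

Path to P:

┌─┬───────────────┬─────┐
│A│↱ → ↓          │     │
│ │ ╶─┐ ┌─────╴ ┌─┘ ╷ ╶─┤
│↓│↑ ↰│↓│       │   │   │
│ ├─╴ │ ├───┬───┘ ┌─┼─╴ │
│↓│↱ ↑│↓│   │     │ │   │
│ │ ┌─┘ │ ╷ ╵ ╶───┘ │ ╷ │
│↓│↑│↓ ↲│ │         │ │ │
│ ╵ │ ╷ │ └─┬───┬─╴ │ │ │
│↳ ↑│↓│ │   │   │   │ │ │
├───┤ ├─┴─╴ │ ╷ └───┤ │ │
│   │↓│     │ │     │ │ │
│ ╶─┤ │ ╶─┬─┤ ├───╴ ╵ │ │
│   │↓│   │ │ │       │ │
├─┐ │ └─╴ │ │ └─┐ ┌───┴─┤
│ │ │↳ → P│ │   │ │     │
│ │ └─┐ ┌─┘ └─┐ ├─┘ ╶─┐ │
│ │   │ │     │ │     │ │
│ └─┐ │ └───╴ │ ╵ ╶─┬─┘ │
│   │ │       │     │   │
│ ╶─┤ └───┐ ┌─┴───┐ │ ╷ │
│   │     │ │     │ │ │ │
│ ╷ └───╴ └─┘ ┌─╴ └─┘ │ │
│ │           │       │ │
└─┴───────────┴───────┴─┘

Path to Q:

┌─┬───────────────┬─────┐
│A│↱ → ↓          │     │
│ │ ╶─┐ ┌─────╴ ┌─┘ ╷ ╶─┤
│↓│↑ ↰│↓│       │   │   │
│ ├─╴ │ ├───┬───┘ ┌─┼─╴ │
│↓│↱ ↑│↓│   │     │ │   │
│ │ ┌─┘ │ ╷ ╵ ╶───┘ │ ╷ │
│↓│↑│↓ ↲│ │         │ │ │
│ ╵ │ ╷ │ └─┬───┬─╴ │ │ │
│↳ ↑│↓│ │   │   │   │ │ │
├───┤ ├─┴─╴ │ ╷ └───┤ │ │
│   │↓│     │ │     │ │ │
│ ╶─┤ │ ╶─┬─┤ ├───╴ ╵ │ │
│   │↓│   │ │ │       │ │
├─┐ │ └─╴ │ │ └─┐ ┌───┴─┤
│ │ │↳ Q  │ │   │ │     │
│ │ └─┐ ┌─┘ └─┐ ├─┘ ╶─┐ │
│ │   │ │     │ │     │ │
│ └─┐ │ └───╴ │ ╵ ╶─┬─┘ │
│   │ │       │     │   │
│ ╶─┤ └───┐ ┌─┴───┐ │ ╷ │
│   │     │ │     │ │ │ │
│ ╷ └───╴ └─┘ ┌─╴ └─┘ │ │
│ │           │       │ │
└─┴───────────┴───────┴─┘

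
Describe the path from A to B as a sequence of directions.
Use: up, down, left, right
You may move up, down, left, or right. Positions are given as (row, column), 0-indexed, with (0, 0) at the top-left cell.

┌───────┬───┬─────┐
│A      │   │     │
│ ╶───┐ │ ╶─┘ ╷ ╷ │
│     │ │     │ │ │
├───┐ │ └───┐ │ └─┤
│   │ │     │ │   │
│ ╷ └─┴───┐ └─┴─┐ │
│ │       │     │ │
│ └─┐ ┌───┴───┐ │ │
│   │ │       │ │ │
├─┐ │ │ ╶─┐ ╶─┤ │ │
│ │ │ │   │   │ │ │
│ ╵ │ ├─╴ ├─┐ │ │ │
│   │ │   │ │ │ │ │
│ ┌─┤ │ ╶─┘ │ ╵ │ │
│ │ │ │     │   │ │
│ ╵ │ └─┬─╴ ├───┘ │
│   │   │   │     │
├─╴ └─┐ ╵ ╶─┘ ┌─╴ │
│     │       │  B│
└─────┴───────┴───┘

Finding the path and converting it to directions:
Path through cells: (0,0) → (0,1) → (0,2) → (0,3) → (1,3) → (2,3) → (2,4) → (2,5) → (3,5) → (3,6) → (3,7) → (4,7) → (5,7) → (6,7) → (7,7) → (7,6) → (6,6) → (5,6) → (5,5) → (4,5) → (4,4) → (4,3) → (5,3) → (5,4) → (6,4) → (6,3) → (7,3) → (7,4) → (7,5) → (8,5) → (8,4) → (9,4) → (9,5) → (9,6) → (8,6) → (8,7) → (8,8) → (9,8)
Directions: right, right, right, down, down, right, right, down, right, right, down, down, down, down, left, up, up, left, up, left, left, down, right, down, left, down, right, right, down, left, down, right, right, up, right, right, down

Solution:

┌───────┬───┬─────┐
│A → → ↓│   │     │
│ ╶───┐ │ ╶─┘ ╷ ╷ │
│     │↓│     │ │ │
├───┐ │ └───┐ │ └─┤
│   │ │↳ → ↓│ │   │
│ ╷ └─┴───┐ └─┴─┐ │
│ │       │↳ → ↓│ │
│ └─┐ ┌───┴───┐ │ │
│   │ │↓ ← ↰  │↓│ │
├─┐ │ │ ╶─┐ ╶─┤ │ │
│ │ │ │↳ ↓│↑ ↰│↓│ │
│ ╵ │ ├─╴ ├─┐ │ │ │
│   │ │↓ ↲│ │↑│↓│ │
│ ┌─┤ │ ╶─┘ │ ╵ │ │
│ │ │ │↳ → ↓│↑ ↲│ │
│ ╵ │ └─┬─╴ ├───┘ │
│   │   │↓ ↲│↱ → ↓│
├─╴ └─┐ ╵ ╶─┘ ┌─╴ │
│     │  ↳ → ↑│  B│
└─────┴───────┴───┘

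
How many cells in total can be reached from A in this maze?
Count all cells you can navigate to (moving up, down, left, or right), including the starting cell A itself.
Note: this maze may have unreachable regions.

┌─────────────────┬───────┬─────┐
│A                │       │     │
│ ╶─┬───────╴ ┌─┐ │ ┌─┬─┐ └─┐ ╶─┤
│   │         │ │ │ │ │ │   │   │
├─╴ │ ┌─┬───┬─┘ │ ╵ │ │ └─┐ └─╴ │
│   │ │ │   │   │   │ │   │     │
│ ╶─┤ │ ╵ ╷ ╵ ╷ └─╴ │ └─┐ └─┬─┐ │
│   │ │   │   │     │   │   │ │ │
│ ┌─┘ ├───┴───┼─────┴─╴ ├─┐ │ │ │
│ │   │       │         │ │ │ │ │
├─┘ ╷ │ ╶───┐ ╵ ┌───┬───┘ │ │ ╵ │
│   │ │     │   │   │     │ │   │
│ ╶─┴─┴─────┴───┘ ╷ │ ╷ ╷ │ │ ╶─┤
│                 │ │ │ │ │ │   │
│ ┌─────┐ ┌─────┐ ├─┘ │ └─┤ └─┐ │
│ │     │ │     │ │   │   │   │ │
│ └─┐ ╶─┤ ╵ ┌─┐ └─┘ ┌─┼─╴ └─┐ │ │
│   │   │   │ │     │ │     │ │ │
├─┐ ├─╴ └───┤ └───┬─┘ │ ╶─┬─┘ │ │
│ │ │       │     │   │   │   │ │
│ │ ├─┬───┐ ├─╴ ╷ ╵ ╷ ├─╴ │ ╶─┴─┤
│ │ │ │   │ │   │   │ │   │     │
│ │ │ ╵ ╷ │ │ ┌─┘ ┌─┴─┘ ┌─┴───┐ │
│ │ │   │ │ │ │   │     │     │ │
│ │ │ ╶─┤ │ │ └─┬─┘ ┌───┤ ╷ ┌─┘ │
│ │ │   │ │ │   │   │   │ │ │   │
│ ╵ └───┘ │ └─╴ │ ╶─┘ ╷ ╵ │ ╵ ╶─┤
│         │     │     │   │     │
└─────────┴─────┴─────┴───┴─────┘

Using BFS/flood-fill to find all reachable cells from A:
Maze size: 14 × 16 = 224 total cells
50 cell(s) are walled off and cannot be reached from A.
Reachable cells: 174

Reachable region (· marks reachable cells):

┌─────────────────┬───────┬─────┐
│A · · · · · · · ·│· · · ·│· · ·│
│ ╶─┬───────╴ ┌─┐ │ ┌─┬─┐ └─┐ ╶─┤
│· ·│· · · · ·│·│·│·│ │·│· ·│· ·│
├─╴ │ ┌─┬───┬─┘ │ ╵ │ │ └─┐ └─╴ │
│· ·│·│·│· ·│· ·│· ·│ │· ·│· · ·│
│ ╶─┤ │ ╵ ╷ ╵ ╷ └─╴ │ └─┐ └─┬─┐ │
│· ·│·│· ·│· ·│· · ·│   │· ·│·│·│
│ ┌─┘ ├───┴───┼─────┴─╴ ├─┐ │ │ │
│·│· ·│       │         │·│·│·│·│
├─┘ ╷ │ ╶───┐ ╵ ┌───┬───┘ │ │ ╵ │
│· ·│·│     │   │· ·│· · ·│·│· ·│
│ ╶─┴─┴─────┴───┘ ╷ │ ╷ ╷ │ │ ╶─┤
│· · · · · · · · ·│·│·│·│·│·│· ·│
│ ┌─────┐ ┌─────┐ ├─┘ │ └─┤ └─┐ │
│·│     │·│· · ·│·│· ·│· ·│· ·│·│
│ └─┐ ╶─┤ ╵ ┌─┐ └─┘ ┌─┼─╴ └─┐ │ │
│· ·│   │· ·│ │· · ·│ │· · ·│·│·│
├─┐ ├─╴ └───┤ └───┬─┘ │ ╶─┬─┘ │ │
│·│·│       │     │   │· ·│· ·│·│
│ │ ├─┬───┐ ├─╴ ╷ ╵ ╷ ├─╴ │ ╶─┴─┤
│·│·│·│· ·│ │   │   │ │· ·│· · ·│
│ │ │ ╵ ╷ │ │ ┌─┘ ┌─┴─┘ ┌─┴───┐ │
│·│·│· ·│·│ │ │   │· · ·│· · ·│·│
│ │ │ ╶─┤ │ │ └─┬─┘ ┌───┤ ╷ ┌─┘ │
│·│·│· ·│·│ │   │· ·│· ·│·│·│· ·│
│ ╵ └───┘ │ └─╴ │ ╶─┘ ╷ ╵ │ ╵ ╶─┤
│· · · · ·│     │· · ·│· ·│· · ·│
└─────────┴─────┴─────┴───┴─────┘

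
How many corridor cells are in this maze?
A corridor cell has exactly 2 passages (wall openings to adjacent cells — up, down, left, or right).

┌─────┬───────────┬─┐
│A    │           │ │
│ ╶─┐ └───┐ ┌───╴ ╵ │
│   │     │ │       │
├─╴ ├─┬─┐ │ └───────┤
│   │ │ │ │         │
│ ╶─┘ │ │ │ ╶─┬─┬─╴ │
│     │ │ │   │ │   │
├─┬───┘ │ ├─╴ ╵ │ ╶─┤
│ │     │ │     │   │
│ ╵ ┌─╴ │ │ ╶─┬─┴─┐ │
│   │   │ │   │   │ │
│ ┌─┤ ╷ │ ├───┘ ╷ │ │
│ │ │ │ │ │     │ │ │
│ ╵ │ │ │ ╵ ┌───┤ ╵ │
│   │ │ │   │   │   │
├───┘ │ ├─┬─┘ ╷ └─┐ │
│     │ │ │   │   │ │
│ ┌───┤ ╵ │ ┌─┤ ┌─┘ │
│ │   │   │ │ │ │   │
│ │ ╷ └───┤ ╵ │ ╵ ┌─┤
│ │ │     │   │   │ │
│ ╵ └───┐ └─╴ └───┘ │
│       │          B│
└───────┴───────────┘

Counting cells with exactly 2 passages:
Total corridor cells: 94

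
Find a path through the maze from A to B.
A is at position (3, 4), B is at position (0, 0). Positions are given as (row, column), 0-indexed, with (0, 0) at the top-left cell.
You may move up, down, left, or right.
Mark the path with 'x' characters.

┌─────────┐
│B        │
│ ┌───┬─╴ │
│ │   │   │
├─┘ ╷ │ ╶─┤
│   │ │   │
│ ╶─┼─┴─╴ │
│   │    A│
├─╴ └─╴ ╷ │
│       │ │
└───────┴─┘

Finding the shortest path from (3, 4) to (0, 0):
Path length: 9 steps
Directions: up → left → up → right → up → left → left → left → left

Solution:

┌─────────┐
│B x x x x│
│ ┌───┬─╴ │
│ │   │x x│
├─┘ ╷ │ ╶─┤
│   │ │x x│
│ ╶─┼─┴─╴ │
│   │    A│
├─╴ └─╴ ╷ │
│       │ │
└───────┴─┘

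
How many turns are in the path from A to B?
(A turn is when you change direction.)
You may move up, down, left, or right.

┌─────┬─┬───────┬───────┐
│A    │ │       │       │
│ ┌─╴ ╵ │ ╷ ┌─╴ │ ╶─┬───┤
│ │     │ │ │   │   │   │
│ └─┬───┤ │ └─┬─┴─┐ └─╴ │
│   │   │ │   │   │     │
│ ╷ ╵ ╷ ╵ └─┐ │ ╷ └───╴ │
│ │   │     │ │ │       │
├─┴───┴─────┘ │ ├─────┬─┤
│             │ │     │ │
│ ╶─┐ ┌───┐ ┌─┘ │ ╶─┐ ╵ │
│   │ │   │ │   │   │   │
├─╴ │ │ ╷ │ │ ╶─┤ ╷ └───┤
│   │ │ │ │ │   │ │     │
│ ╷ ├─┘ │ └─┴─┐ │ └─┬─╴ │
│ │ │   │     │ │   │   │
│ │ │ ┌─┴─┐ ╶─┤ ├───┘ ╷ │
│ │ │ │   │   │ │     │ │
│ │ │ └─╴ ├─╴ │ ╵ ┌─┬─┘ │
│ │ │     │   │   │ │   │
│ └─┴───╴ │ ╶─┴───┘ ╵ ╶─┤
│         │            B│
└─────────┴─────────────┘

Directions: down, down, right, down, right, up, right, down, right, up, up, up, right, down, down, right, down, down, left, left, left, left, left, left, down, right, down, left, down, down, down, down, right, right, right, right, up, left, left, up, up, right, up, up, right, down, down, right, down, right, down, left, down, right, right, right, right, right, right
Number of turns: 33

Solution:

┌─────┬─┬───────┬───────┐
│A    │ │↱ ↓    │       │
│ ┌─╴ ╵ │ ╷ ┌─╴ │ ╶─┬───┤
│↓│     │↑│↓│   │   │   │
│ └─┬───┤ │ └─┬─┴─┐ └─╴ │
│↳ ↓│↱ ↓│↑│↳ ↓│   │     │
│ ╷ ╵ ╷ ╵ └─┐ │ ╷ └───╴ │
│ │↳ ↑│↳ ↑  │↓│ │       │
├─┴───┴─────┘ │ ├─────┬─┤
│↓ ← ← ← ← ← ↲│ │     │ │
│ ╶─┐ ┌───┐ ┌─┘ │ ╶─┐ ╵ │
│↳ ↓│ │↱ ↓│ │   │   │   │
├─╴ │ │ ╷ │ │ ╶─┤ ╷ └───┤
│↓ ↲│ │↑│↓│ │   │ │     │
│ ╷ ├─┘ │ └─┴─┐ │ └─┬─╴ │
│↓│ │↱ ↑│↳ ↓  │ │   │   │
│ │ │ ┌─┴─┐ ╶─┤ ├───┘ ╷ │
│↓│ │↑│   │↳ ↓│ │     │ │
│ │ │ └─╴ ├─╴ │ ╵ ┌─┬─┘ │
│↓│ │↑ ← ↰│↓ ↲│   │ │   │
│ └─┴───╴ │ ╶─┴───┘ ╵ ╶─┤
│↳ → → → ↑│↳ → → → → → B│
└─────────┴─────────────┘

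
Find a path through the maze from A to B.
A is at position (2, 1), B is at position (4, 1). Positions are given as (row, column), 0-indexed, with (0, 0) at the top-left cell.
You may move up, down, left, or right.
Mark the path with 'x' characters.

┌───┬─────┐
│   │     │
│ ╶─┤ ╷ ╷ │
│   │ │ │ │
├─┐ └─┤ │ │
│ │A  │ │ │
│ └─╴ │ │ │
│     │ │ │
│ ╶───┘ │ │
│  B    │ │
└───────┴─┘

Finding the shortest path from (2, 1) to (4, 1):
Path length: 6 steps
Directions: right → down → left → left → down → right

Solution:

┌───┬─────┐
│   │     │
│ ╶─┤ ╷ ╷ │
│   │ │ │ │
├─┐ └─┤ │ │
│ │A x│ │ │
│ └─╴ │ │ │
│x x x│ │ │
│ ╶───┘ │ │
│x B    │ │
└───────┴─┘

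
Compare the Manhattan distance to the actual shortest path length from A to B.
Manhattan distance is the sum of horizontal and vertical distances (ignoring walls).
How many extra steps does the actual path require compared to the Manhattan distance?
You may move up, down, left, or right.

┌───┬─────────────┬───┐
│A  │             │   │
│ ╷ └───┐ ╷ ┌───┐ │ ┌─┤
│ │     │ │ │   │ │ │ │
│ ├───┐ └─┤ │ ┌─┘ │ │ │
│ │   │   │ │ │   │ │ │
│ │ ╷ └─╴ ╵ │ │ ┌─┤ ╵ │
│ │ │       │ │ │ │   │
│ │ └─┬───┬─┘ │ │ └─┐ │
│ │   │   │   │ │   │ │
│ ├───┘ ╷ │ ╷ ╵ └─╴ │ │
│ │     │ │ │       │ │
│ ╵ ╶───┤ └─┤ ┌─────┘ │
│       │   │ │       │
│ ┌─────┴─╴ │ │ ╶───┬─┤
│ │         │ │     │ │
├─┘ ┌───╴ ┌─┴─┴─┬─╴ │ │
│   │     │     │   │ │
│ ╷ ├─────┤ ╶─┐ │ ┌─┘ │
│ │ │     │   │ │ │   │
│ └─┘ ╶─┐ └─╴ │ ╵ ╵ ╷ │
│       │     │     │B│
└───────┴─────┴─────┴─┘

Manhattan distance: |10 - 0| + |10 - 0| = 20
Actual path length: 44
Extra steps: 44 - 20 = 24

Solution:

┌───┬─────────────┬───┐
│A  │             │   │
│ ╷ └───┐ ╷ ┌───┐ │ ┌─┤
│↓│     │ │ │   │ │ │ │
│ ├───┐ └─┤ │ ┌─┘ │ │ │
│↓│   │   │ │ │   │ │ │
│ │ ╷ └─╴ ╵ │ │ ┌─┤ ╵ │
│↓│ │       │ │ │ │   │
│ │ └─┬───┬─┘ │ │ └─┐ │
│↓│   │↱ ↓│   │ │   │ │
│ ├───┘ ╷ │ ╷ ╵ └─╴ │ │
│↓│↱ → ↑│↓│ │       │ │
│ ╵ ╶───┤ └─┤ ┌─────┘ │
│↳ ↑    │↳ ↓│ │       │
│ ┌─────┴─╴ │ │ ╶───┬─┤
│ │↓ ← ← ← ↲│ │     │ │
├─┘ ┌───╴ ┌─┴─┴─┬─╴ │ │
│↓ ↲│     │↱ → ↓│   │ │
│ ╷ ├─────┤ ╶─┐ │ ┌─┘ │
│↓│ │↱ → ↓│↑ ↰│↓│ │↱ ↓│
│ └─┘ ╶─┐ └─╴ │ ╵ ╵ ╷ │
│↳ → ↑  │↳ → ↑│↳ → ↑│B│
└───────┴─────┴─────┴─┘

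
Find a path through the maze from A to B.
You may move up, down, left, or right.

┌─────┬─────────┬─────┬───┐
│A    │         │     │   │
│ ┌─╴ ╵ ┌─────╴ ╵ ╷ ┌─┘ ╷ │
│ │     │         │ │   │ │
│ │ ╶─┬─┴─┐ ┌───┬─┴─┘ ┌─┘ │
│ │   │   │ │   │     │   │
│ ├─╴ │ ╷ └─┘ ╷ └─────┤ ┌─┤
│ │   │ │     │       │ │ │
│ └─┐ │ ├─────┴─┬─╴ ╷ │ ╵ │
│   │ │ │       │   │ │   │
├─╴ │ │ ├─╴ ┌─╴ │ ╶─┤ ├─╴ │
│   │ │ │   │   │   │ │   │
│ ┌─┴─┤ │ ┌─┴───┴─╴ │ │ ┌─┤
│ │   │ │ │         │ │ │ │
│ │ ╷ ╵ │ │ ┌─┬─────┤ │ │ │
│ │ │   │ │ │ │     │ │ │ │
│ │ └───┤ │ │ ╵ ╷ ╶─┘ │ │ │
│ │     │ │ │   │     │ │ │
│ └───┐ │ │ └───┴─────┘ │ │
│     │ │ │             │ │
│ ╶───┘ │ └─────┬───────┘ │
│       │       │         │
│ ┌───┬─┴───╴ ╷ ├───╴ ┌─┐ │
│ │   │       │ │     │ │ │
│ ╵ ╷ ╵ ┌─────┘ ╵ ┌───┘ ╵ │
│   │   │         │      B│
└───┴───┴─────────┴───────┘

Finding the shortest path through the maze:
Path length: 36 steps
Directions: down → down → down → down → right → down → left → down → down → down → down → down → down → down → right → up → right → down → right → up → right → right → right → up → right → down → down → right → up → right → right → up → right → right → down → down

Solution:

┌─────┬─────────┬─────┬───┐
│A    │         │     │   │
│ ┌─╴ ╵ ┌─────╴ ╵ ╷ ┌─┘ ╷ │
│↓│     │         │ │   │ │
│ │ ╶─┬─┴─┐ ┌───┬─┴─┘ ┌─┘ │
│↓│   │   │ │   │     │   │
│ ├─╴ │ ╷ └─┘ ╷ └─────┤ ┌─┤
│↓│   │ │     │       │ │ │
│ └─┐ │ ├─────┴─┬─╴ ╷ │ ╵ │
│↳ ↓│ │ │       │   │ │   │
├─╴ │ │ ├─╴ ┌─╴ │ ╶─┤ ├─╴ │
│↓ ↲│ │ │   │   │   │ │   │
│ ┌─┴─┤ │ ┌─┴───┴─╴ │ │ ┌─┤
│↓│   │ │ │         │ │ │ │
│ │ ╷ ╵ │ │ ┌─┬─────┤ │ │ │
│↓│ │   │ │ │ │     │ │ │ │
│ │ └───┤ │ │ ╵ ╷ ╶─┘ │ │ │
│↓│     │ │ │   │     │ │ │
│ └───┐ │ │ └───┴─────┘ │ │
│↓    │ │ │             │ │
│ ╶───┘ │ └─────┬───────┘ │
│↓      │    ↱ ↓│    ↱ → ↓│
│ ┌───┬─┴───╴ ╷ ├───╴ ┌─┐ │
│↓│↱ ↓│↱ → → ↑│↓│↱ → ↑│ │↓│
│ ╵ ╷ ╵ ┌─────┘ ╵ ┌───┘ ╵ │
│↳ ↑│↳ ↑│      ↳ ↑│      B│
└───┴───┴─────────┴───────┘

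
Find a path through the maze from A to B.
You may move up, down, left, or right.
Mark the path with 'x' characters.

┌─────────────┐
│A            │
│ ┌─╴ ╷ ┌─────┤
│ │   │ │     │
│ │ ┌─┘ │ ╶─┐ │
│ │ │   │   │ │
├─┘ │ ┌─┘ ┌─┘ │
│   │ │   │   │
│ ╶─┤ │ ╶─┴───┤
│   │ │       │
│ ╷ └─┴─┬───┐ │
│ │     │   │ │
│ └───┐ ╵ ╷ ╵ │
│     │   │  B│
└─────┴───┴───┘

Finding the shortest path through the maze:
Path length: 18 steps
Directions: right → right → down → left → down → down → left → down → right → down → right → right → down → right → up → right → down → right

Solution:

┌─────────────┐
│A x x        │
│ ┌─╴ ╷ ┌─────┤
│ │x x│ │     │
│ │ ┌─┘ │ ╶─┐ │
│ │x│   │   │ │
├─┘ │ ┌─┘ ┌─┘ │
│x x│ │   │   │
│ ╶─┤ │ ╶─┴───┤
│x x│ │       │
│ ╷ └─┴─┬───┐ │
│ │x x x│x x│ │
│ └───┐ ╵ ╷ ╵ │
│     │x x│x B│
└─────┴───┴───┘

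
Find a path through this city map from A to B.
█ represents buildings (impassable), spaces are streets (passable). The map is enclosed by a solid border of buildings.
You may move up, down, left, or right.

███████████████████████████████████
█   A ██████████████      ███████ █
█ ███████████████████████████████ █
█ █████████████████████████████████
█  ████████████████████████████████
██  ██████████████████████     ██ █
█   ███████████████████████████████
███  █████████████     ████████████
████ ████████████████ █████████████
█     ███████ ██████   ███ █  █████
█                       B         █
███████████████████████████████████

Finding the shortest path from A to B:
Movement: cardinal only
Path length: 35 steps
Directions: left → left → left → down → down → down → right → down → down → right → down → right → down → down → down → right → right → right → right → right → right → right → right → right → right → right → right → right → right → right → right → right → right → right → right

Solution:

███████████████████████████████████
█↓←←A ██████████████      ███████ █
█↓███████████████████████████████ █
█↓█████████████████████████████████
█↳↓████████████████████████████████
██↓ ██████████████████████     ██ █
█ ↳↓███████████████████████████████
███↳↓█████████████     ████████████
████↓████████████████ █████████████
█   ↓ ███████ ██████   ███ █  █████
█   ↳→→→→→→→→→→→→→→→→→→→B         █
███████████████████████████████████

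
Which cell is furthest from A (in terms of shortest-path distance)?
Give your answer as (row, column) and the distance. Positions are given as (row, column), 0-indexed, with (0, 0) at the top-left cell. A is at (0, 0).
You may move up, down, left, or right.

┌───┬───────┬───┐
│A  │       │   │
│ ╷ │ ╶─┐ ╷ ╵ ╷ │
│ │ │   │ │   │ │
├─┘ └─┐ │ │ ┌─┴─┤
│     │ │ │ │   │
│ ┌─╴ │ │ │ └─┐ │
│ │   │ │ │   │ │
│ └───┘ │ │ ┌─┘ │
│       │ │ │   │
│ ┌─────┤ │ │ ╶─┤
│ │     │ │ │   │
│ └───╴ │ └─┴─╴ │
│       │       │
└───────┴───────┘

Computing BFS distances from A to all cells:
Furthest cell: (2, 6)
Distance: 32 steps

Path from A to the furthest cell:

┌───┬───────┬───┐
│A ↓│↱ → ↓  │   │
│ ╷ │ ╶─┐ ╷ ╵ ╷ │
│ │↓│↑ ↰│↓│   │ │
├─┘ └─┐ │ │ ┌─┴─┤
│↓ ↲  │↑│↓│ │B ↰│
│ ┌─╴ │ │ │ └─┐ │
│↓│   │↑│↓│   │↑│
│ └───┘ │ │ ┌─┘ │
│↳ → → ↑│↓│ │↱ ↑│
│ ┌─────┤ │ │ ╶─┤
│ │     │↓│ │↑ ↰│
│ └───╴ │ └─┴─╴ │
│       │↳ → → ↑│
└───────┴───────┘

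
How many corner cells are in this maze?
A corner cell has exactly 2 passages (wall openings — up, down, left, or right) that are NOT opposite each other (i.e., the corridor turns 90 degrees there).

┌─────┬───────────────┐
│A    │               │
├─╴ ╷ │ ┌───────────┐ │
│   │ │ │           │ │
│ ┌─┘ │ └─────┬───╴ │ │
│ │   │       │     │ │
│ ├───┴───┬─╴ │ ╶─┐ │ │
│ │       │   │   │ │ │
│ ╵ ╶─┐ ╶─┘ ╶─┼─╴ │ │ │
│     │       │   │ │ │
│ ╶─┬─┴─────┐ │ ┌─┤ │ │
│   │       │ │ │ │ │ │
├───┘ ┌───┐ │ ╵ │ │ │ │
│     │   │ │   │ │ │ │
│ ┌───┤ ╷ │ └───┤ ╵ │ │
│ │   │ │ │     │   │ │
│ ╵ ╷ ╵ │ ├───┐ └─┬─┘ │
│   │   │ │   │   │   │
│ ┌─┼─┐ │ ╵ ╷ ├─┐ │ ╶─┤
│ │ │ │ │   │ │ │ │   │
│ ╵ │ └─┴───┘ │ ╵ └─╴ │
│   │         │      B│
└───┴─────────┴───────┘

Counting corner cells (2 non-opposite passages):
Total corners: 52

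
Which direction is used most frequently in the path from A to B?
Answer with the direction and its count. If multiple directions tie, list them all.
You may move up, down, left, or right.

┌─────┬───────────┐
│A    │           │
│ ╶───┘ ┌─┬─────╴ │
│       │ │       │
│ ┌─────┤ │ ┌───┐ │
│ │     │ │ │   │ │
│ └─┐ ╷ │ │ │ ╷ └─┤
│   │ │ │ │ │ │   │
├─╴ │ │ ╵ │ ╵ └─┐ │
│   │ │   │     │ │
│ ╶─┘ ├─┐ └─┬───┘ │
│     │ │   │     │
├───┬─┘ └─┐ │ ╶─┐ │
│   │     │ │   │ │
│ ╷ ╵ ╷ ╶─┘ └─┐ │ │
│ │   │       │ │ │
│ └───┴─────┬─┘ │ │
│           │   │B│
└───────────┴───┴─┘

Directions: down, right, right, right, up, right, right, right, right, right, down, left, left, left, down, down, down, right, up, up, right, down, right, down, down, down, down, down
Counts: {'down': 11, 'right': 11, 'up': 3, 'left': 3}
Most common: down and right (tied at 11 times each)

Solution:

┌─────┬───────────┐
│A    │↱ → → → → ↓│
│ ╶───┘ ┌─┬─────╴ │
│↳ → → ↑│ │↓ ← ← ↲│
│ ┌─────┤ │ ┌───┐ │
│ │     │ │↓│↱ ↓│ │
│ └─┐ ╷ │ │ │ ╷ └─┤
│   │ │ │ │↓│↑│↳ ↓│
├─╴ │ │ ╵ │ ╵ └─┐ │
│   │ │   │↳ ↑  │↓│
│ ╶─┘ ├─┐ └─┬───┘ │
│     │ │   │    ↓│
├───┬─┘ └─┐ │ ╶─┐ │
│   │     │ │   │↓│
│ ╷ ╵ ╷ ╶─┘ └─┐ │ │
│ │   │       │ │↓│
│ └───┴─────┬─┘ │ │
│           │   │B│
└───────────┴───┴─┘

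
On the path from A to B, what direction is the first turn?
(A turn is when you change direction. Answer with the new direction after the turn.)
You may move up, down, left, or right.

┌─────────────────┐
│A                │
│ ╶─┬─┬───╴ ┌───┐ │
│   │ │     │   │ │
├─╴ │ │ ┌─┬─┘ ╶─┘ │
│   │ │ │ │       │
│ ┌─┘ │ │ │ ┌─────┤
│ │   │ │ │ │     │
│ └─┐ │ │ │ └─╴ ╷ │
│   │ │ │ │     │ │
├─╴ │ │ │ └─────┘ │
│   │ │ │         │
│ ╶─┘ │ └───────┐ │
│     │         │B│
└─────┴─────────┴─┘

Directions: right, right, right, right, right, right, right, right, down, down, left, left, left, down, down, right, right, up, right, down, down, down
First turn direction: down

Solution:

┌─────────────────┐
│A → → → → → → → ↓│
│ ╶─┬─┬───╴ ┌───┐ │
│   │ │     │   │↓│
├─╴ │ │ ┌─┬─┘ ╶─┘ │
│   │ │ │ │↓ ← ← ↲│
│ ┌─┘ │ │ │ ┌─────┤
│ │   │ │ │↓│  ↱ ↓│
│ └─┐ │ │ │ └─╴ ╷ │
│   │ │ │ │↳ → ↑│↓│
├─╴ │ │ │ └─────┘ │
│   │ │ │        ↓│
│ ╶─┘ │ └───────┐ │
│     │         │B│
└─────┴─────────┴─┘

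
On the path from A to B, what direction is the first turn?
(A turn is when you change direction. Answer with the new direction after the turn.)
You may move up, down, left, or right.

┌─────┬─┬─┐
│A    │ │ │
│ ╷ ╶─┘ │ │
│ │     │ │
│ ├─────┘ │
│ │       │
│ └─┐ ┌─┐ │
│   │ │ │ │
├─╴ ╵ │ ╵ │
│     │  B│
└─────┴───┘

Directions: down, down, down, right, down, right, up, up, right, right, down, down
First turn direction: right

Solution:

┌─────┬─┬─┐
│A    │ │ │
│ ╷ ╶─┘ │ │
│↓│     │ │
│ ├─────┘ │
│↓│  ↱ → ↓│
│ └─┐ ┌─┐ │
│↳ ↓│↑│ │↓│
├─╴ ╵ │ ╵ │
│  ↳ ↑│  B│
└─────┴───┘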